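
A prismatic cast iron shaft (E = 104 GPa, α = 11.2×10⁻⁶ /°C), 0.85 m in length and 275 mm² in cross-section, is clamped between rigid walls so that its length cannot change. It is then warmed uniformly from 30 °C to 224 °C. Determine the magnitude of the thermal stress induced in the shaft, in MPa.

The supports are rigid, so the total axial strain is zero. The restrained thermal strain is ε = αΔT = 11.2×10⁻⁶ × 194 = 2172.8×10⁻⁶.
σ = EαΔT = 104×10³ × 11.2×10⁻⁶ × 194 = 226 MPa (compressive; the shaft is trying to expand).

σ ≈ 226 MPa (compressive)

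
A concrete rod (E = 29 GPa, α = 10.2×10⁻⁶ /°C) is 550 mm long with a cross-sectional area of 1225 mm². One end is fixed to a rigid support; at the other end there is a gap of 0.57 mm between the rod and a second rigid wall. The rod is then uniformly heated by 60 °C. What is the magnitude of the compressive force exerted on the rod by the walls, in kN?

Free thermal elongation = αΔT L = 10.2×10⁻⁶ × 60 × 550 = 0.3366 mm.
Since δ_free = 0.337 mm is less than the 0.57 mm gap, the rod never touches the wall. No axial force develops.

P ≈ 0 kN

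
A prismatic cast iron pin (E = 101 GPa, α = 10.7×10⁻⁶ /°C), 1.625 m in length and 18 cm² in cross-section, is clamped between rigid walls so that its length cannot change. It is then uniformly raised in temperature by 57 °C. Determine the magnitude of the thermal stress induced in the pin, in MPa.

The supports are rigid, so the total axial strain is zero. The restrained thermal strain is ε = αΔT = 10.7×10⁻⁶ × 57 = 609.9×10⁻⁶.
Hence σ = E·αΔT = 101×10³ × 609.9×10⁻⁶ = 61.6 MPa, compressive.

σ ≈ 61.6 MPa (compressive)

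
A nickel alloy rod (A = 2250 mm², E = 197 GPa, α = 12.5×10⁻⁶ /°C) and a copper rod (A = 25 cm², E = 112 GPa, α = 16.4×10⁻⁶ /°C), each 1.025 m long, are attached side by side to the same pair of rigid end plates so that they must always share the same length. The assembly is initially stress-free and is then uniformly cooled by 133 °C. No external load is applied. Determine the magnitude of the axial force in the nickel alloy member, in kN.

Both members must finish at the same length. With the larger α, the copper tends to over-contract; the plates restrain it, putting the copper in tension and the nickel alloy in compression. With no external load the two internal forces are equal and opposite, magnitude P.
Equating the net (thermal + elastic) strains gives |α₁ − α₂|·ΔT = P·[1/(A₁E₁) + 1/(A₂E₂)].
|α₁ − α₂|·ΔT = 3.9×10⁻⁶ × 133 = 0.0005187.
1/(A₁E₁) + 1/(A₂E₂) = 1/(2250×197×10³) + 1/(2500×112×10³) = 5.827×10⁻⁹ N⁻¹.
So P = 0.0005187 / 5.827×10⁻⁹ = 89.01 kN.

P ≈ 89 kN (compressive in the nickel alloy)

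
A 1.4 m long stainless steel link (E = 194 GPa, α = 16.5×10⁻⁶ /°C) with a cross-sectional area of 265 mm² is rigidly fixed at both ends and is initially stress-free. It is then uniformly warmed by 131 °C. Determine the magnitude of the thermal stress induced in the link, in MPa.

σ ≈ 419 MPa (compressive)

The supports are rigid, so the total axial strain is zero. The restrained thermal strain is ε = αΔT = 16.5×10⁻⁶ × 131 = 2161.5×10⁻⁶.
Hence σ = E·αΔT = 194×10³ × 2161.5×10⁻⁶ = 419.3 MPa, compressive.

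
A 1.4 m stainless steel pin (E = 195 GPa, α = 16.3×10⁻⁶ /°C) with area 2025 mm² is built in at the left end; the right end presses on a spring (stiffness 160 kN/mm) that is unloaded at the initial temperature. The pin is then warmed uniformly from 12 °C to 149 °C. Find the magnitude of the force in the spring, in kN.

If the spring were absent the pin would lengthen by αΔT L = 16.3×10⁻⁶ × 137 × 1400 = 3.126 mm.
Let P be the compressive force at the spring. The pin shortens elastically by PL/(AE) and the spring compresses by P/k; together these equal δ_free.
So P = δ_free / [L/(AE) + 1/k] = 3.126 / [ 1400/(2025×195×10³) + 1/(160×10³) ].
P = 3.126 / 9.795×10⁻⁶ = 319200 N.

P ≈ 319 kN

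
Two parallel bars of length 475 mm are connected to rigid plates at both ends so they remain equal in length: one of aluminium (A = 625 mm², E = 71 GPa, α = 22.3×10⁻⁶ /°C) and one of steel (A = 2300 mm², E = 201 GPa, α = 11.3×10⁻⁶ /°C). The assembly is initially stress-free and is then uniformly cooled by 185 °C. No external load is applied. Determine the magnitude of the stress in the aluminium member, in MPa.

σ ≈ 132 MPa (tensile)

Both members must finish at the same length. With the larger α, the aluminium tends to over-contract; the plates restrain it, putting the aluminium in tension and the steel in compression. With no external load the two internal forces are equal and opposite, magnitude P.
Equating the net (thermal + elastic) strains gives |α₁ − α₂|·ΔT = P·[1/(A₁E₁) + 1/(A₂E₂)].
|α₁ − α₂|·ΔT = 11×10⁻⁶ × 185 = 0.002035.
1/(A₁E₁) + 1/(A₂E₂) = 1/(625×71×10³) + 1/(2300×201×10³) = 2.47×10⁻⁸ N⁻¹.
P = 0.002035 / 2.47×10⁻⁸ = 82390 N = 82.39 kN.
σ_{aluminium} = P/A₁ = 82390/625 = 131.8 MPa, tensile.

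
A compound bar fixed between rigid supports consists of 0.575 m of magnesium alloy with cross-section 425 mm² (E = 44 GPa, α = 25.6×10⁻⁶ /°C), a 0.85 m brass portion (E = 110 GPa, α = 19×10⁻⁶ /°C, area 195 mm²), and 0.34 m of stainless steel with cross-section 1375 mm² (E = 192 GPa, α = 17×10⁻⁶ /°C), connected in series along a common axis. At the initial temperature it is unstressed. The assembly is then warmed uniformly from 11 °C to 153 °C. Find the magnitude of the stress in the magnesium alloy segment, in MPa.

σ ≈ 171 MPa (compressive)

If the supports were absent, the total length change would be Σ αᵢΔT Lᵢ = 25.6×10⁻⁶×142×575 + 19×10⁻⁶×142×850 + 17×10⁻⁶×142×340 = 5.204 mm.
The rigid supports impose zero overall length change; the single axial force P common to all segments must satisfy P Σ Lᵢ/(AᵢEᵢ) = δ_free.
Σ Lᵢ/(AᵢEᵢ) = 575/(425×44×10³) + 850/(195×110×10³) + 340/(1375×192×10³) = 7.166×10⁻⁵ mm/N.
Hence P = δ_free / Σ(L/AE) = 5.204/7.166×10⁻⁵ = 72.62 kN (compressive).
σ_{magnesium alloy} = P / A = 72620 / 425 = 170.9 MPa.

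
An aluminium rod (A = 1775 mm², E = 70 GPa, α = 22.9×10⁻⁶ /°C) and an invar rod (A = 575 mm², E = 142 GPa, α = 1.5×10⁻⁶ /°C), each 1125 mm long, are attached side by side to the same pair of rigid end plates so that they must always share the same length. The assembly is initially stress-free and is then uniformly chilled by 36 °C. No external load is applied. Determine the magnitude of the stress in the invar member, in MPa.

σ ≈ 66 MPa (compressive)

The aluminium has the larger α, so on cooling it would change length more than the invar if both were free. The rigid plates force a common final length, so the aluminium is put into tension and the invar into compression, with equal and opposite forces P (no external load).
Setting the final lengths equal and cancelling L: (α₁ − α₂)ΔT = P/(A₁E₁) + P/(A₂E₂).
|α₁ − α₂|·ΔT = 21.4×10⁻⁶ × 36 = 0.0007704.
1/(A₁E₁) + 1/(A₂E₂) = 1/(1775×70×10³) + 1/(575×142×10³) = 2.03×10⁻⁸ N⁻¹.
So P = 0.0007704 / 2.03×10⁻⁸ = 37.96 kN.
σ_{invar} = P/A₂ = 37960/575 = 66.02 MPa, compressive.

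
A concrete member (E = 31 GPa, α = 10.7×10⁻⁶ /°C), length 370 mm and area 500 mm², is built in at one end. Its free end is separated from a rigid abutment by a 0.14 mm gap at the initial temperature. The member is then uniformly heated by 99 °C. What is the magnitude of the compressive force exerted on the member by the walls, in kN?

Free thermal elongation = αΔT L = 10.7×10⁻⁶ × 99 × 370 = 0.3919 mm.
The gap closes (δ_free > 0.14 mm) and the wall then resists a further 0.3919 − 0.14 = 0.2519 mm of expansion.
So σ = E(δ_free − g)/L = 31×10³ × 0.2519/370 = 21.11 MPa.
Force on the wall = σA = 21.11 × 500 mm² = 10.55 kN.

P ≈ 10.6 kN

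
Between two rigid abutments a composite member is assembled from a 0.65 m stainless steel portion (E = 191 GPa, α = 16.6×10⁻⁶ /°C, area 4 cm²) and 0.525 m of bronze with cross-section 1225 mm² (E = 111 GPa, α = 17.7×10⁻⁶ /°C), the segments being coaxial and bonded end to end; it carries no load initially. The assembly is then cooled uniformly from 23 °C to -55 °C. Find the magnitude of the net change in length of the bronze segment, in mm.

With the walls removed the bar would change length by δ_free = Σ αᵢΔT Lᵢ = 16.6×10⁻⁶×78×650 + 17.7×10⁻⁶×78×525 = 1.566 mm.
Since the ends are fixed, an axial force P builds up, equal in every segment, with P · Σ Lᵢ/(AᵢEᵢ) = δ_free.
Σ Lᵢ/(AᵢEᵢ) = 650/(400×191×10³) + 525/(1225×111×10³) = 1.237×10⁻⁵ mm/N.
Hence P = δ_free / Σ(L/AE) = 1.566/1.237×10⁻⁵ = 126.6 kN (tensile).
For the bronze segment, free thermal change = 17.7×10⁻⁶×78×525 = 0.7248 mm and elastic change from P = 126600×525/(1225×111×10³) = 0.489 mm; these oppose, so the net change is 0.236 mm (segment shortens).

|ΔL| ≈ 0.236 mm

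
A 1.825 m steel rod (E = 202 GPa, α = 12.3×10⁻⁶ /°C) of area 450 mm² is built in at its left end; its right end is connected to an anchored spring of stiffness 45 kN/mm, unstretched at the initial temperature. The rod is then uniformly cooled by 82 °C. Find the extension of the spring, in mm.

δ ≈ 0.967 mm

The unrestrained thermal change is αΔT L = 12.3×10⁻⁶ × 82 × 1825 = 1.841 mm.
Let P be the tensile force in the spring. The rod extends elastically by PL/(AE) and the spring stretches by P/k; together these equal δ_free.
So P = δ_free / [L/(AE) + 1/k] = 1.841 / [ 1825/(450×202×10³) + 1/(45×10³) ].
P = 1.841 / 4.23×10⁻⁵ = 43520 N.
Spring extension = P/k = 43520/(45×10³) = 0.967 mm.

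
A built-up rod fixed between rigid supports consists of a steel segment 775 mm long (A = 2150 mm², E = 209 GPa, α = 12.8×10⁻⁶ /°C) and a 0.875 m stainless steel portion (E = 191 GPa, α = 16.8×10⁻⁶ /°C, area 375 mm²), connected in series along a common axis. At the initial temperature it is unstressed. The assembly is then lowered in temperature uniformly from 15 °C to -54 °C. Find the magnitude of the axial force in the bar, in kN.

P ≈ 122 kN (tensile)

With the walls removed the bar would change length by δ_free = Σ αᵢΔT Lᵢ = 12.8×10⁻⁶×69×775 + 16.8×10⁻⁶×69×875 = 1.699 mm.
The walls prevent any net length change, so an axial force P (same in every segment) develops. Compatibility: P · Σ Lᵢ/(AᵢEᵢ) = δ_free.
Σ Lᵢ/(AᵢEᵢ) = 775/(2150×209×10³) + 875/(375×191×10³) = 1.394×10⁻⁵ mm/N.
So P = 1.699 / 1.394×10⁻⁵ = 121.9 kN, tensile.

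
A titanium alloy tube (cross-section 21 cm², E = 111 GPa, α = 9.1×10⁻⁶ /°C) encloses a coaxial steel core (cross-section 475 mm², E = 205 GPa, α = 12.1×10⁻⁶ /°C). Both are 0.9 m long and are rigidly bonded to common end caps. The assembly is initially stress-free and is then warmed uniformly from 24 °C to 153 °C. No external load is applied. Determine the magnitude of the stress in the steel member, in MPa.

σ ≈ 56 MPa (compressive)

Equilibrium of a rigid end plate with no external load gives equal and opposite internal forces ±P in the two members. Since α_{steel} > α_{titanium alloy}, heating drives the steel into compression and the titanium alloy into tension.
Compatibility of the two members (thermal + elastic change equal): (α₁ − α₂)ΔT = P·[1/(A₁E₁) + 1/(A₂E₂)].
|α₁ − α₂|·ΔT = 3×10⁻⁶ × 129 = 0.000387.
1/(A₁E₁) + 1/(A₂E₂) = 1/(2100×111×10³) + 1/(475×205×10³) = 1.456×10⁻⁸ N⁻¹.
P = 0.000387 / 1.456×10⁻⁸ = 26580 N = 26.58 kN.
σ_{steel} = P/A₂ = 26580/475 = 55.96 MPa, compressive.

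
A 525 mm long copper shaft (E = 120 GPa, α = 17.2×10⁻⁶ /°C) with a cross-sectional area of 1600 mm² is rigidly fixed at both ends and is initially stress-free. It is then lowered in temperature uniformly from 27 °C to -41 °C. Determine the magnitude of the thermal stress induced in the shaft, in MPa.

σ ≈ 140 MPa (tensile)

With length fixed, the mechanical strain must cancel the thermal strain αΔT = 17.2×10⁻⁶ × 68 = 1169.6×10⁻⁶.
σ = EαΔT = 120×10³ × 17.2×10⁻⁶ × 68 = 140.4 MPa (tensile; the shaft is trying to contract).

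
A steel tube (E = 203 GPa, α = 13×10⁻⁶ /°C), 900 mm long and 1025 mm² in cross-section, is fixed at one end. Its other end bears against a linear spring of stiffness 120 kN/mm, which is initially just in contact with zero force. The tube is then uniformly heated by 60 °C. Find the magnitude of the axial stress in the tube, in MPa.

σ ≈ 54.1 MPa (compressive)

Free thermal expansion: δ_free = αΔT L = 13×10⁻⁶ × 60 × 900 = 0.702 mm.
With a force P in the spring, the elastic change of the tube is PL/(AE) and that of the spring is P/k; compatibility requires their sum to equal δ_free.
So P = δ_free / [L/(AE) + 1/k] = 0.702 / [ 900/(1025×203×10³) + 1/(120×10³) ].
P = 0.702 / 1.266×10⁻⁵ = 55460 N.
σ = P/A = 55460/1025 = 54.1 MPa.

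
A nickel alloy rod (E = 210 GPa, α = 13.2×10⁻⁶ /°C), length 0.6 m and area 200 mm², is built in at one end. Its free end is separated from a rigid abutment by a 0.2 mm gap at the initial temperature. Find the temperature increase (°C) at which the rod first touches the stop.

ΔT ≈ 25.3 °C

The gap closes when αΔT L = 0.2 mm, since the rod is still unstressed at that instant.
So ΔT = g/(αL) = 0.2/(13.2×10⁻⁶ × 600) = 25.25 °C.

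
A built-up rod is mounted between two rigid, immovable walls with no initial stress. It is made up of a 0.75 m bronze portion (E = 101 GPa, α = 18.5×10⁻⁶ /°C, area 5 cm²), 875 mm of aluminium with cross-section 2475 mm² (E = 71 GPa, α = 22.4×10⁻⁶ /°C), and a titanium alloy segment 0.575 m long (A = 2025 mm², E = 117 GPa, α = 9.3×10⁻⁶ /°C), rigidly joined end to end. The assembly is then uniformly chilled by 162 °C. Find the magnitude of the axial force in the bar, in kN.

With the walls removed the bar would change length by δ_free = Σ αᵢΔT Lᵢ = 18.5×10⁻⁶×162×750 + 22.4×10⁻⁶×162×875 + 9.3×10⁻⁶×162×575 = 6.289 mm.
Since the ends are fixed, an axial force P builds up, equal in every segment, with P · Σ Lᵢ/(AᵢEᵢ) = δ_free.
Σ Lᵢ/(AᵢEᵢ) = 750/(500×101×10³) + 875/(2475×71×10³) + 575/(2025×117×10³) = 2.226×10⁻⁵ mm/N.
Hence P = δ_free / Σ(L/AE) = 6.289/2.226×10⁻⁵ = 282.6 kN (tensile).

P ≈ 283 kN (tensile)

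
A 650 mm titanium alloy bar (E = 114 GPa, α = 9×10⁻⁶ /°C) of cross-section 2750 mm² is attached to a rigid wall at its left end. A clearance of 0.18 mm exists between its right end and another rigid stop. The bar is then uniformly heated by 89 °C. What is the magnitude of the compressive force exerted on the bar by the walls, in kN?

If the wall were absent the bar would grow by αΔT L = 9×10⁻⁶ × 89 × 650 = 0.5207 mm.
This exceeds the 0.18 mm gap, so the wall pushes back. The portion of expansion that must be recovered elastically is δ_free − gap = 0.5207 − 0.18 = 0.3407 mm.
That suppressed elongation corresponds to σ = E·Δ/L = 114×10³ × 0.3407/650 = 59.74 MPa.
P = σA = 59.74 × 2750 = 164.3 kN.

P ≈ 164 kN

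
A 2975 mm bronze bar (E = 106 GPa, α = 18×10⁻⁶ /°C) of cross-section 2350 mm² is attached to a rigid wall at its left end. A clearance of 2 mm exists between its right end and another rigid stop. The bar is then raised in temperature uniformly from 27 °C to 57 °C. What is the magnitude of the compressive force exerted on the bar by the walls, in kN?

Free thermal elongation = αΔT L = 18×10⁻⁶ × 30 × 2975 = 1.607 mm.
Since δ_free = 1.61 mm is less than the 2 mm gap, the bar never touches the wall. No axial force develops.

P ≈ 0 kN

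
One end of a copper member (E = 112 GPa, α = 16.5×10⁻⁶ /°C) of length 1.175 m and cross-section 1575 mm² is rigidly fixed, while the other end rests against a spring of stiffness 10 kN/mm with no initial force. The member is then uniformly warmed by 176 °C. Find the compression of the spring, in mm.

The unrestrained thermal change is αΔT L = 16.5×10⁻⁶ × 176 × 1175 = 3.412 mm.
With a force P in the spring, the elastic change of the member is PL/(AE) and that of the spring is P/k; compatibility requires their sum to equal δ_free.
P [ L/(AE) + 1/k ] = δ_free → P [ 1175/(1575×112×10³) + 1/(10×10³) ] = 3.412.
P = 3.412 / 0.0001067 = 31990 N.
Spring compression = P/k = 31990/(10×10³) = 3.199 mm.

δ ≈ 3.2 mm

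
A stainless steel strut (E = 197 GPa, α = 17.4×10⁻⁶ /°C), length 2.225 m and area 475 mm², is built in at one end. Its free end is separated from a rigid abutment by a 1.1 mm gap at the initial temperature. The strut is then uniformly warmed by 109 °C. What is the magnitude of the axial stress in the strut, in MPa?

Free thermal elongation = αΔT L = 17.4×10⁻⁶ × 109 × 2225 = 4.22 mm.
After closing the 1.1 mm clearance, 4.22 − 1.1 = 3.12 mm of expansion remains to be suppressed by the wall.
So σ = E(δ_free − g)/L = 197×10³ × 3.12/2225 = 276.2 MPa.

σ ≈ 276 MPa (compressive)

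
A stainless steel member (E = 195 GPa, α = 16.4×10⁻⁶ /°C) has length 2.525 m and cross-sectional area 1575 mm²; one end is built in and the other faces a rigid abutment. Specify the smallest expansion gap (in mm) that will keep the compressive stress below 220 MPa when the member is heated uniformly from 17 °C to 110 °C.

With no wall the member would lengthen by αΔT L = 16.4×10⁻⁶ × 93 × 2525 = 3.851 mm.
A stress of 220 MPa corresponds to the wall pushing the member back by σL/E = 220×2525/(195×10³) = 2.849 mm.
So the gap has to take up the difference, g_min = δ_free − σL/E = 3.851 − 2.849 = 1.002 mm.

g ≈ 1 mm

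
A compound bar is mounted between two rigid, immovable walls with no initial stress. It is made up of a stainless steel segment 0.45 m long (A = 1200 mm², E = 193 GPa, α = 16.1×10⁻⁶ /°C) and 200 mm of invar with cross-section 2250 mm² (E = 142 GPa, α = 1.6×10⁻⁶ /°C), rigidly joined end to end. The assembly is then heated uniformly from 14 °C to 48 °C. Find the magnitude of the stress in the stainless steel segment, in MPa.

If the supports were absent, the total length change would be Σ αᵢΔT Lᵢ = 16.1×10⁻⁶×34×450 + 1.6×10⁻⁶×34×200 = 0.2572 mm.
The walls prevent any net length change, so an axial force P (same in every segment) develops. Compatibility: P · Σ Lᵢ/(AᵢEᵢ) = δ_free.
Σ Lᵢ/(AᵢEᵢ) = 450/(1200×193×10³) + 200/(2250×142×10³) = 2.569×10⁻⁶ mm/N.
Hence P = δ_free / Σ(L/AE) = 0.2572/2.569×10⁻⁶ = 100.1 kN (compressive).
σ_{stainless steel} = P / A = 100100 / 1200 = 83.43 MPa.

σ ≈ 83.4 MPa (compressive)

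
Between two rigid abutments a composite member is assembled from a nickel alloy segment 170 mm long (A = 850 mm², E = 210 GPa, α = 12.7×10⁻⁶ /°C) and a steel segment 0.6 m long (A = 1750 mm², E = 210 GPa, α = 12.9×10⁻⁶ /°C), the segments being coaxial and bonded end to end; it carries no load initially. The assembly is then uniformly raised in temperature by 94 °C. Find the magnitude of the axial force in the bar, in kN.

P ≈ 360 kN (compressive)

With the walls removed the bar would change length by δ_free = Σ αᵢΔT Lᵢ = 12.7×10⁻⁶×94×170 + 12.9×10⁻⁶×94×600 = 0.9305 mm.
The rigid supports impose zero overall length change; the single axial force P common to all segments must satisfy P Σ Lᵢ/(AᵢEᵢ) = δ_free.
Σ Lᵢ/(AᵢEᵢ) = 170/(850×210×10³) + 600/(1750×210×10³) = 2.585×10⁻⁶ mm/N.
Hence P = δ_free / Σ(L/AE) = 0.9305/2.585×10⁻⁶ = 360 kN (compressive).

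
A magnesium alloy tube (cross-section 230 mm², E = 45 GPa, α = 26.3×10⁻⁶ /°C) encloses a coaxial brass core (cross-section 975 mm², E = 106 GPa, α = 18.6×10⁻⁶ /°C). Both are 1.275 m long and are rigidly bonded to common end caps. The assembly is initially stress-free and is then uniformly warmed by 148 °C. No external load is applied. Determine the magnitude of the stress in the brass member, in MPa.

Equilibrium of a rigid end plate with no external load gives equal and opposite internal forces ±P in the two members. Since α_{magnesium alloy} > α_{brass}, heating drives the magnesium alloy into compression and the brass into tension.
Setting the final lengths equal and cancelling L: (α₁ − α₂)ΔT = P/(A₁E₁) + P/(A₂E₂).
|α₁ − α₂|·ΔT = 7.7×10⁻⁶ × 148 = 0.00114.
1/(A₁E₁) + 1/(A₂E₂) = 1/(230×45×10³) + 1/(975×106×10³) = 1.063×10⁻⁷ N⁻¹.
P = 0.00114 / 1.063×10⁻⁷ = 10720 N = 10.72 kN.
σ_{brass} = P/A₂ = 10720/975 = 11 MPa, tensile.

σ ≈ 11 MPa (tensile)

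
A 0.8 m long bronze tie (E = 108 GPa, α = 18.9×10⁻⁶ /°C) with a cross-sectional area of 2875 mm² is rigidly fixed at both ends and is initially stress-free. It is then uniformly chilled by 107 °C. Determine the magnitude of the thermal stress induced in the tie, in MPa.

Because both ends are immovable the net strain is zero, and the suppressed thermal strain is αΔT = 18.9×10⁻⁶ × 107 = 2022.3×10⁻⁶.
σ = EαΔT = 108×10³ × 18.9×10⁻⁶ × 107 = 218.4 MPa (tensile; the tie is trying to contract).

σ ≈ 218 MPa (tensile)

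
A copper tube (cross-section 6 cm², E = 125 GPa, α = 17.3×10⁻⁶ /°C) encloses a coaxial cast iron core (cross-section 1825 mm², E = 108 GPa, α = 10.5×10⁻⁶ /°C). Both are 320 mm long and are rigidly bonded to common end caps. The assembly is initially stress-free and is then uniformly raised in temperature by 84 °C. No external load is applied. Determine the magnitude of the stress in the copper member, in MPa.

Equilibrium of a rigid end plate with no external load gives equal and opposite internal forces ±P in the two members. Since α_{copper} > α_{cast iron}, heating drives the copper into compression and the cast iron into tension.
Setting the final lengths equal and cancelling L: (α₁ − α₂)ΔT = P/(A₁E₁) + P/(A₂E₂).
|α₁ − α₂|·ΔT = 6.8×10⁻⁶ × 84 = 0.0005712.
1/(A₁E₁) + 1/(A₂E₂) = 1/(600×125×10³) + 1/(1825×108×10³) = 1.841×10⁻⁸ N⁻¹.
P = 0.0005712 / 1.841×10⁻⁸ = 31030 N = 31.03 kN.
σ_{copper} = P/A₁ = 31030/600 = 51.72 MPa, compressive.

σ ≈ 51.7 MPa (compressive)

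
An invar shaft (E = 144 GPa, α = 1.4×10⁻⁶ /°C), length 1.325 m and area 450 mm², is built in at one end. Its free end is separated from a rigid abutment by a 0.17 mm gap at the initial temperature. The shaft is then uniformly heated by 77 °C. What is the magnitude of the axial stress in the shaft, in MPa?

σ ≈ 0 MPa

Free thermal elongation = αΔT L = 1.4×10⁻⁶ × 77 × 1325 = 0.1428 mm.
Since δ_free = 0.143 mm is less than the 0.17 mm gap, the shaft never touches the wall. No axial force develops.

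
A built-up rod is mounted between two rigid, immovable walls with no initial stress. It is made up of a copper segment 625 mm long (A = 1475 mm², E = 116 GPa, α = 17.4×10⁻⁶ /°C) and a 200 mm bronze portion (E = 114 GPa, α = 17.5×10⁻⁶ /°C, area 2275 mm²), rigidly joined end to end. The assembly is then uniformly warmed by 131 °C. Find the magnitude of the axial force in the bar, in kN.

If the supports were absent, the total length change would be Σ αᵢΔT Lᵢ = 17.4×10⁻⁶×131×625 + 17.5×10⁻⁶×131×200 = 1.883 mm.
Since the ends are fixed, an axial force P builds up, equal in every segment, with P · Σ Lᵢ/(AᵢEᵢ) = δ_free.
Σ Lᵢ/(AᵢEᵢ) = 625/(1475×116×10³) + 200/(2275×114×10³) = 4.424×10⁻⁶ mm/N.
So P = 1.883 / 4.424×10⁻⁶ = 425.7 kN, compressive.

P ≈ 426 kN (compressive)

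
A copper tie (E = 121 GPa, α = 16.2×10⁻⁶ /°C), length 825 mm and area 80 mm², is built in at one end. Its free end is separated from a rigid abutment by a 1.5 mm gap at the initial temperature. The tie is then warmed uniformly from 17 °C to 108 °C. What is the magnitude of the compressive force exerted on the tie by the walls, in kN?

Free thermal elongation = αΔT L = 16.2×10⁻⁶ × 91 × 825 = 1.216 mm.
This is smaller than the 1.5 mm clearance, so the tie expands freely without reaching the stop — the stress is zero.

P ≈ 0 kN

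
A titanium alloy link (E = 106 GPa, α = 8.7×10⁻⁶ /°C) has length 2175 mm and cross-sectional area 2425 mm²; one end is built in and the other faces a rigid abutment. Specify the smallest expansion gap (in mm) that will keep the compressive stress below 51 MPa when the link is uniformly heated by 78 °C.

With no wall the link would lengthen by αΔT L = 8.7×10⁻⁶ × 78 × 2175 = 1.476 mm.
A stress of 51 MPa corresponds to the wall pushing the link back by σL/E = 51×2175/(106×10³) = 1.046 mm.
So the gap has to take up the difference, g_min = δ_free − σL/E = 1.476 − 1.046 = 0.4295 mm.

g ≈ 0.429 mm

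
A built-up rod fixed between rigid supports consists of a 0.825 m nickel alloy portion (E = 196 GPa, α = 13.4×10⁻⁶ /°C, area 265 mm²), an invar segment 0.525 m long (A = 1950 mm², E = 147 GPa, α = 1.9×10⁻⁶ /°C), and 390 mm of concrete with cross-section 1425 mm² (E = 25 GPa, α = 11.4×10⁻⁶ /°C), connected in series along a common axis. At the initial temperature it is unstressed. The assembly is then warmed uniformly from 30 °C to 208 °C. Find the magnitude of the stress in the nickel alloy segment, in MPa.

Free thermal expansion of the whole bar: Σ αᵢΔT Lᵢ = 13.4×10⁻⁶×178×825 + 1.9×10⁻⁶×178×525 + 11.4×10⁻⁶×178×390 = 2.937 mm.
Since the ends are fixed, an axial force P builds up, equal in every segment, with P · Σ Lᵢ/(AᵢEᵢ) = δ_free.
Σ Lᵢ/(AᵢEᵢ) = 825/(265×196×10³) + 525/(1950×147×10³) + 390/(1425×25×10³) = 2.866×10⁻⁵ mm/N.
So P = 2.937 / 2.866×10⁻⁵ = 102.5 kN, compressive.
σ_{nickel alloy} = P / A = 102500 / 265 = 386.6 MPa.

σ ≈ 387 MPa (compressive)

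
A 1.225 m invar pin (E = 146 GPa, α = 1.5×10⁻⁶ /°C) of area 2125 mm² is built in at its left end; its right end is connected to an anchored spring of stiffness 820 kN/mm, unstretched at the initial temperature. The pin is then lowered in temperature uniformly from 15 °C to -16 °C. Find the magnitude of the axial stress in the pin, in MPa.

σ ≈ 5.19 MPa (tensile)

Free thermal contraction: δ_free = αΔT L = 1.5×10⁻⁶ × 31 × 1225 = 0.05696 mm.
Let P be the tensile force in the spring. The pin extends elastically by PL/(AE) and the spring stretches by P/k; together these equal δ_free.
So P = δ_free / [L/(AE) + 1/k] = 0.05696 / [ 1225/(2125×146×10³) + 1/(820×10³) ].
P = 0.05696 / 5.168×10⁻⁶ = 11020 N.
σ = P/A = 11020/2125 = 5.187 MPa.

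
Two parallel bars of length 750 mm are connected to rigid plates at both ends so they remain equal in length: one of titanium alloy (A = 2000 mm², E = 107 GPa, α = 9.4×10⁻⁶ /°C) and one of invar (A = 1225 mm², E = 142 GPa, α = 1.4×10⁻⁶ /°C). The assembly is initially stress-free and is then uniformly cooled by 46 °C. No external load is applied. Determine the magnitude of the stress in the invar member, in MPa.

σ ≈ 28.8 MPa (compressive)

Equilibrium of a rigid end plate with no external load gives equal and opposite internal forces ±P in the two members. Since α_{titanium alloy} > α_{invar}, cooling drives the titanium alloy into tension and the invar into compression.
Compatibility of the two members (thermal + elastic change equal): (α₁ − α₂)ΔT = P·[1/(A₁E₁) + 1/(A₂E₂)].
|α₁ − α₂|·ΔT = 8×10⁻⁶ × 46 = 0.000368.
1/(A₁E₁) + 1/(A₂E₂) = 1/(2000×107×10³) + 1/(1225×142×10³) = 1.042×10⁻⁸ N⁻¹.
So P = 0.000368 / 1.042×10⁻⁸ = 35.31 kN.
σ_{invar} = P/A₂ = 35310/1225 = 28.83 MPa, compressive.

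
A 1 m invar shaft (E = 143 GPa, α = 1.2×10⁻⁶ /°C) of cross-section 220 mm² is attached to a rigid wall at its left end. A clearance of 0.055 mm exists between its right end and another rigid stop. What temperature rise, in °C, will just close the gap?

The gap closes when αΔT L = 0.055 mm, since the shaft is still unstressed at that instant.
ΔT = 0.055 / (1.2×10⁻⁶ × 1000) = 45.83 °C.

ΔT ≈ 45.8 °C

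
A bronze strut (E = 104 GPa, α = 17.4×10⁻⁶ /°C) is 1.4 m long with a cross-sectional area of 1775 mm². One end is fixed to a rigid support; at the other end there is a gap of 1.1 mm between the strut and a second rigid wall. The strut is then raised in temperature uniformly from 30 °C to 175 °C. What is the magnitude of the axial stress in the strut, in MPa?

σ ≈ 181 MPa (compressive)

Free thermal elongation = αΔT L = 17.4×10⁻⁶ × 145 × 1400 = 3.532 mm.
This exceeds the 1.1 mm gap, so the wall pushes back. The portion of expansion that must be recovered elastically is δ_free − gap = 3.532 − 1.1 = 2.432 mm.
That suppressed elongation corresponds to σ = E·Δ/L = 104×10³ × 2.432/1400 = 180.7 MPa.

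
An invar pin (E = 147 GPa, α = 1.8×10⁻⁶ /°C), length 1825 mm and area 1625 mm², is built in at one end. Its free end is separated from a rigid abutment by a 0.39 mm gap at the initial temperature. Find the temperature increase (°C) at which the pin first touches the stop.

The gap closes when αΔT L = 0.39 mm, since the pin is still unstressed at that instant.
So ΔT = g/(αL) = 0.39/(1.8×10⁻⁶ × 1825) = 118.7 °C.

ΔT ≈ 119 °C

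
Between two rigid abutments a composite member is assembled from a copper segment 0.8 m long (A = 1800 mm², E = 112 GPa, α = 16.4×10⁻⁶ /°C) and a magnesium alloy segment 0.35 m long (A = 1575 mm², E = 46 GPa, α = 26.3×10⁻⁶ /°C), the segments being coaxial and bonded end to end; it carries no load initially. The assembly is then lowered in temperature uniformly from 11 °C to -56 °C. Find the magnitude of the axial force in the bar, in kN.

Free thermal contraction of the whole bar: Σ αᵢΔT Lᵢ = 16.4×10⁻⁶×67×800 + 26.3×10⁻⁶×67×350 = 1.496 mm.
Since the ends are fixed, an axial force P builds up, equal in every segment, with P · Σ Lᵢ/(AᵢEᵢ) = δ_free.
Σ Lᵢ/(AᵢEᵢ) = 800/(1800×112×10³) + 350/(1575×46×10³) = 8.799×10⁻⁶ mm/N.
Hence P = δ_free / Σ(L/AE) = 1.496/8.799×10⁻⁶ = 170 kN (tensile).

P ≈ 170 kN (tensile)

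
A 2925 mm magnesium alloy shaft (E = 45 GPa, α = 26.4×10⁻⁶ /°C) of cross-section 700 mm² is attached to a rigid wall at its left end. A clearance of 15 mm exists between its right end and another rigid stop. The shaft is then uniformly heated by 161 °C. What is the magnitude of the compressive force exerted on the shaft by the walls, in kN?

P ≈ 0 kN

Unrestrained expansion: δ_free = αΔT L = 26.4×10⁻⁶ × 161 × 2925 = 12.43 mm.
This is smaller than the 15 mm clearance, so the shaft expands freely without reaching the stop — the stress is zero.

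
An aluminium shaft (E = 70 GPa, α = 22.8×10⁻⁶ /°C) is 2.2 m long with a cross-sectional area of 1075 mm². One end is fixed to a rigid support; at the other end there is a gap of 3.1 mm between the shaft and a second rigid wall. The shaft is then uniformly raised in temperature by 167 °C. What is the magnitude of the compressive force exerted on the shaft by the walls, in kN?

Unrestrained expansion: δ_free = αΔT L = 22.8×10⁻⁶ × 167 × 2200 = 8.377 mm.
The gap closes (δ_free > 3.1 mm) and the wall then resists a further 8.377 − 3.1 = 5.277 mm of expansion.
So σ = E(δ_free − g)/L = 70×10³ × 5.277/2200 = 167.9 MPa.
P = σA = 167.9 × 1075 = 180.5 kN.

P ≈ 180 kN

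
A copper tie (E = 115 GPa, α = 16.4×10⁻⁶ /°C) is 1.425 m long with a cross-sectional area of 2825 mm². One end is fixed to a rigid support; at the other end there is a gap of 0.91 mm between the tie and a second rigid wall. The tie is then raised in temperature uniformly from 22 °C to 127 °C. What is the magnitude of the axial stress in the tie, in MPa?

σ ≈ 125 MPa (compressive)

Free thermal elongation = αΔT L = 16.4×10⁻⁶ × 105 × 1425 = 2.454 mm.
After closing the 0.91 mm clearance, 2.454 − 0.91 = 1.544 mm of expansion remains to be suppressed by the wall.
That suppressed elongation corresponds to σ = E·Δ/L = 115×10³ × 1.544/1425 = 124.6 MPa.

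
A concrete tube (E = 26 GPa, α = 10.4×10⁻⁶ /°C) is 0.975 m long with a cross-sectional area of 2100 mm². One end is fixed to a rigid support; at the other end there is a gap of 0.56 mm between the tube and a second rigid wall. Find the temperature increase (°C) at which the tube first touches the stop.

The gap closes when αΔT L = 0.56 mm, since the tube is still unstressed at that instant.
So ΔT = g/(αL) = 0.56/(10.4×10⁻⁶ × 975) = 55.23 °C.

ΔT ≈ 55.2 °C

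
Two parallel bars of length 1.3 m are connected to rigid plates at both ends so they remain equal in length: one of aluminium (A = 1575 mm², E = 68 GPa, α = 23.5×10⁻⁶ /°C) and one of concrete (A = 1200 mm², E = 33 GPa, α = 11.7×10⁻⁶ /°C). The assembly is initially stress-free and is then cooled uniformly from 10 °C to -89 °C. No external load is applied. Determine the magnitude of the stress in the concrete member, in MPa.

σ ≈ 28.1 MPa (compressive)

Both members must finish at the same length. With the larger α, the aluminium tends to over-contract; the plates restrain it, putting the aluminium in tension and the concrete in compression. With no external load the two internal forces are equal and opposite, magnitude P.
Equating the net (thermal + elastic) strains gives |α₁ − α₂|·ΔT = P·[1/(A₁E₁) + 1/(A₂E₂)].
|α₁ − α₂|·ΔT = 11.8×10⁻⁶ × 99 = 0.001168.
1/(A₁E₁) + 1/(A₂E₂) = 1/(1575×68×10³) + 1/(1200×33×10³) = 3.459×10⁻⁸ N⁻¹.
P = 0.001168 / 3.459×10⁻⁸ = 33770 N = 33.77 kN.
σ_{concrete} = P/A₂ = 33770/1200 = 28.14 MPa, compressive.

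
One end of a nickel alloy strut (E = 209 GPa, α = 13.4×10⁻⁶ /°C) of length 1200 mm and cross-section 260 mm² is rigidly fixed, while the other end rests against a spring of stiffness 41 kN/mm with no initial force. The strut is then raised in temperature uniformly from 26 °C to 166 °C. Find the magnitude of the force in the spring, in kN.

P ≈ 48.4 kN

Free thermal expansion: δ_free = αΔT L = 13.4×10⁻⁶ × 140 × 1200 = 2.251 mm.
With a force P in the spring, the elastic change of the strut is PL/(AE) and that of the spring is P/k; compatibility requires their sum to equal δ_free.
P [ L/(AE) + 1/k ] = δ_free → P [ 1200/(260×209×10³) + 1/(41×10³) ] = 2.251.
P = 2.251 / 4.647×10⁻⁵ = 48440 N.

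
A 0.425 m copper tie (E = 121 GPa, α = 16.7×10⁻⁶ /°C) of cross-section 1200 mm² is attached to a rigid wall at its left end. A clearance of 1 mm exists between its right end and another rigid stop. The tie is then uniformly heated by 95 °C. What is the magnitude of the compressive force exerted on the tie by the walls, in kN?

P ≈ 0 kN

Unrestrained expansion: δ_free = αΔT L = 16.7×10⁻⁶ × 95 × 425 = 0.6743 mm.
This is smaller than the 1 mm clearance, so the tie expands freely without reaching the stop — the stress is zero.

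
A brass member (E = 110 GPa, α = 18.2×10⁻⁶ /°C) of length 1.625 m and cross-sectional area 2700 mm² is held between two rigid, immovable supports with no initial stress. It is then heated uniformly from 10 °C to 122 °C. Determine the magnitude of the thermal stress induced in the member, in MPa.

Because both ends are immovable the net strain is zero, and the suppressed thermal strain is αΔT = 18.2×10⁻⁶ × 112 = 2038.4×10⁻⁶.
The stress required to suppress this strain is σ = Eε = 110×10³ × 2038.4×10⁻⁶ = 224.2 MPa, compressive since the member is trying to expand.

σ ≈ 224 MPa (compressive)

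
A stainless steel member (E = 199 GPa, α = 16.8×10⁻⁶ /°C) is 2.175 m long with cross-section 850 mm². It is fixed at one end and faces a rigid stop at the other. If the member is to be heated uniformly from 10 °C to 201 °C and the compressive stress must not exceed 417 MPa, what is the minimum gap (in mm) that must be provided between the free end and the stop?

g ≈ 2.42 mm

Free expansion if unrestrained: δ_free = αΔT L = 16.8×10⁻⁶ × 191 × 2175 = 6.979 mm.
A stress of 417 MPa corresponds to the wall pushing the member back by σL/E = 417×2175/(199×10³) = 4.558 mm.
So the gap has to take up the difference, g_min = δ_free − σL/E = 6.979 − 4.558 = 2.421 mm.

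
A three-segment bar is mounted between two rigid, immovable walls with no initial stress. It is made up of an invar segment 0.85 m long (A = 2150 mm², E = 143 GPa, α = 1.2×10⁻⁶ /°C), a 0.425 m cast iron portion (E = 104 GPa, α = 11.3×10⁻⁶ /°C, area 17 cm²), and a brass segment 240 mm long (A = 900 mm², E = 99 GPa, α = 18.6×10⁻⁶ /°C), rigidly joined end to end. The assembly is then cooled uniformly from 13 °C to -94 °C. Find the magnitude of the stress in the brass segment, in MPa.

Free thermal contraction of the whole bar: Σ αᵢΔT Lᵢ = 1.2×10⁻⁶×107×850 + 11.3×10⁻⁶×107×425 + 18.6×10⁻⁶×107×240 = 1.101 mm.
Since the ends are fixed, an axial force P builds up, equal in every segment, with P · Σ Lᵢ/(AᵢEᵢ) = δ_free.
Σ Lᵢ/(AᵢEᵢ) = 850/(2150×143×10³) + 425/(1700×104×10³) + 240/(900×99×10³) = 7.862×10⁻⁶ mm/N.
Hence P = δ_free / Σ(L/AE) = 1.101/7.862×10⁻⁶ = 140 kN (tensile).
σ_{brass} = P / A = 140000 / 900 = 155.5 MPa.

σ ≈ 156 MPa (tensile)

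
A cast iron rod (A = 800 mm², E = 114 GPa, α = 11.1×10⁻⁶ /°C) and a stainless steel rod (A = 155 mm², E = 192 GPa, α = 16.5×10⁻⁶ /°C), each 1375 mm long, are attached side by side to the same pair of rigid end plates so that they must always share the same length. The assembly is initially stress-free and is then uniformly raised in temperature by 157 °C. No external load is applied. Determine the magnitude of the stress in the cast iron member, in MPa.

σ ≈ 23.8 MPa (tensile)

The stainless steel has the larger α, so on heating it would change length more than the cast iron if both were free. The rigid plates force a common final length, so the stainless steel is put into compression and the cast iron into tension, with equal and opposite forces P (no external load).
Equating the net (thermal + elastic) strains gives |α₁ − α₂|·ΔT = P·[1/(A₁E₁) + 1/(A₂E₂)].
|α₁ − α₂|·ΔT = 5.4×10⁻⁶ × 157 = 0.0008478.
1/(A₁E₁) + 1/(A₂E₂) = 1/(800×114×10³) + 1/(155×192×10³) = 4.457×10⁻⁸ N⁻¹.
P = 0.0008478 / 4.457×10⁻⁸ = 19020 N = 19.02 kN.
σ_{cast iron} = P/A₁ = 19020/800 = 23.78 MPa, tensile.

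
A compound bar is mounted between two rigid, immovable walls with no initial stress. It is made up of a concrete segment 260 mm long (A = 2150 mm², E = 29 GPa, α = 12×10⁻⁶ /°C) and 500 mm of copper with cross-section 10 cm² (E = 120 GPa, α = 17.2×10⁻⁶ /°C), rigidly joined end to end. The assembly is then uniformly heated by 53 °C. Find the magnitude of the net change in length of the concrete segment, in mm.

|ΔL| ≈ 0.145 mm

With the walls removed the bar would change length by δ_free = Σ αᵢΔT Lᵢ = 12×10⁻⁶×53×260 + 17.2×10⁻⁶×53×500 = 0.6212 mm.
The walls prevent any net length change, so an axial force P (same in every segment) develops. Compatibility: P · Σ Lᵢ/(AᵢEᵢ) = δ_free.
The series flexibility is Σ Lᵢ/(AᵢEᵢ) = 260/(2150×29×10³) + 500/(1000×120×10³) = 8.337×10⁻⁶ mm/N.
Hence P = δ_free / Σ(L/AE) = 0.6212/8.337×10⁻⁶ = 74.51 kN (compressive).
For the concrete segment, free thermal change = 12×10⁻⁶×53×260 = 0.1654 mm and elastic change from P = 74510×260/(2150×29×10³) = 0.3107 mm; these oppose, so the net change is 0.145 mm (segment shortens).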